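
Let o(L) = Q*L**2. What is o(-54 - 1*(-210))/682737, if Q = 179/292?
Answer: 363012/16613267 ≈ 0.021851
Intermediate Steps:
Q = 179/292 (Q = 179*(1/292) = 179/292 ≈ 0.61301)
o(L) = 179*L**2/292
o(-54 - 1*(-210))/682737 = (179*(-54 - 1*(-210))**2/292)/682737 = (179*(-54 + 210)**2/292)*(1/682737) = ((179/292)*156**2)*(1/682737) = ((179/292)*24336)*(1/682737) = (1089036/73)*(1/682737) = 363012/16613267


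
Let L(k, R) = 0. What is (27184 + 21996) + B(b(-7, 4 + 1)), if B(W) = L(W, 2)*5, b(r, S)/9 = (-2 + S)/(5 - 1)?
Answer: 49180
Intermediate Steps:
b(r, S) = -9/2 + 9*S/4 (b(r, S) = 9*((-2 + S)/(5 - 1)) = 9*((-2 + S)/4) = 9*((-2 + S)*(¼)) = 9*(-½ + S/4) = -9/2 + 9*S/4)
B(W) = 0 (B(W) = 0*5 = 0)
(27184 + 21996) + B(b(-7, 4 + 1)) = (27184 + 21996) + 0 = 49180 + 0 = 49180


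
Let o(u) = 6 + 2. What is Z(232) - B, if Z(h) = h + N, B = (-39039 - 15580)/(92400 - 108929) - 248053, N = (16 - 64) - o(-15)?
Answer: 4102922522/16529 ≈ 2.4823e+5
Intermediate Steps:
o(u) = 8
N = -56 (N = (16 - 64) - 1*8 = -48 - 8 = -56)
B = -4100013418/16529 (B = -54619/(-16529) - 248053 = -54619*(-1/16529) - 248053 = 54619/16529 - 248053 = -4100013418/16529 ≈ -2.4805e+5)
Z(h) = -56 + h (Z(h) = h - 56 = -56 + h)
Z(232) - B = (-56 + 232) - 1*(-4100013418/16529) = 176 + 4100013418/16529 = 4102922522/16529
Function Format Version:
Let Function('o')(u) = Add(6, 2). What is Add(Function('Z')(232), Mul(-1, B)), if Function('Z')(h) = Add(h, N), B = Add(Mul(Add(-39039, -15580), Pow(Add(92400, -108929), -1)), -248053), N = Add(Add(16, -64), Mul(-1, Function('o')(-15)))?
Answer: Rational(4102922522, 16529) ≈ 2.4823e+5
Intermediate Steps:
Function('o')(u) = 8
N = -56 (N = Add(Add(16, -64), Mul(-1, 8)) = Add(-48, -8) = -56)
B = Rational(-4100013418, 16529) (B = Add(Mul(-54619, Pow(-16529, -1)), -248053) = Add(Mul(-54619, Rational(-1, 16529)), -248053) = Add(Rational(54619, 16529), -248053) = Rational(-4100013418, 16529) ≈ -2.4805e+5)
Function('Z')(h) = Add(-56, h) (Function('Z')(h) = Add(h, -56) = Add(-56, h))
Add(Function('Z')(232), Mul(-1, B)) = Add(Add(-56, 232), Mul(-1, Rational(-4100013418, 16529))) = Add(176, Rational(4100013418, 16529)) = Rational(4102922522, 16529)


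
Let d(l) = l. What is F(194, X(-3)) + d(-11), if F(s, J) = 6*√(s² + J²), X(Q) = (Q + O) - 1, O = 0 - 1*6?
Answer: -11 + 12*√9434 ≈ 1154.5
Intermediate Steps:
O = -6 (O = 0 - 6 = -6)
X(Q) = -7 + Q (X(Q) = (Q - 6) - 1 = (-6 + Q) - 1 = -7 + Q)
F(s, J) = 6*√(J² + s²)
F(194, X(-3)) + d(-11) = 6*√((-7 - 3)² + 194²) - 11 = 6*√((-10)² + 37636) - 11 = 6*√(100 + 37636) - 11 = 6*√37736 - 11 = 6*(2*√9434) - 11 = 12*√9434 - 11 = -11 + 12*√9434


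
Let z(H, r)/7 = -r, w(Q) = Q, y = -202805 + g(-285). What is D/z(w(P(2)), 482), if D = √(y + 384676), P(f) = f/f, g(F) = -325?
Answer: -√181546/3374 ≈ -0.12628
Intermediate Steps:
P(f) = 1
y = -203130 (y = -202805 - 325 = -203130)
z(H, r) = -7*r (z(H, r) = 7*(-r) = -7*r)
D = √181546 (D = √(-203130 + 384676) = √181546 ≈ 426.08)
D/z(w(P(2)), 482) = √181546/((-7*482)) = √181546/(-3374) = √181546*(-1/3374) = -√181546/3374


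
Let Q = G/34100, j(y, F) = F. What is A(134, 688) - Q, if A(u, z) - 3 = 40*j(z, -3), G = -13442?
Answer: -180739/1550 ≈ -116.61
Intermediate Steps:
A(u, z) = -117 (A(u, z) = 3 + 40*(-3) = 3 - 120 = -117)
Q = -611/1550 (Q = -13442/34100 = -13442*1/34100 = -611/1550 ≈ -0.39419)
A(134, 688) - Q = -117 - 1*(-611/1550) = -117 + 611/1550 = -180739/1550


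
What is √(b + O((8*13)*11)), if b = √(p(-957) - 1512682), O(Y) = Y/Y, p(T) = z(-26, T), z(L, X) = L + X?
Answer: √(1 + 3*I*√168185) ≈ 24.812 + 24.792*I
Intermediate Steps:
p(T) = -26 + T
O(Y) = 1
b = 3*I*√168185 (b = √((-26 - 957) - 1512682) = √(-983 - 1512682) = √(-1513665) = 3*I*√168185 ≈ 1230.3*I)
√(b + O((8*13)*11)) = √(3*I*√168185 + 1) = √(1 + 3*I*√168185)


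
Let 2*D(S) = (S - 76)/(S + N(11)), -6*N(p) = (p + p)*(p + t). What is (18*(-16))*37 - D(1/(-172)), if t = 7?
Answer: -241968209/22706 ≈ -10657.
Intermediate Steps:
N(p) = -p*(7 + p)/3 (N(p) = -(p + p)*(p + 7)/6 = -2*p*(7 + p)/6 = -p*(7 + p)/3)
D(S) = (-76 + S)/(2*(-66 + S)) (D(S) = ((S - 76)/(S - ⅓*11*(7 + 11)))/2 = ((-76 + S)/(S - ⅓*11*18))/2 = ((-76 + S)/(S - 66))/2 = ((-76 + S)/(-66 + S))/2 = (-76 + S)/(2*(-66 + S)))
(18*(-16))*37 - D(1/(-172)) = (18*(-16))*37 - (-76 + 1/(-172))/(2*(-66 + 1/(-172))) = -288*37 - (-76 - 1/172)/(2*(-66 - 1/172)) = -10656 - (-13073)/(2*(-11353/172)*172) = -10656 - (-172)*(-13073)/(2*11353*172) = -10656 - 1*13073/22706 = -10656 - 13073/22706 = -241968209/22706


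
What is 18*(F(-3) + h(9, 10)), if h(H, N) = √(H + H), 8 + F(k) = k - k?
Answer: -144 + 54*√2 ≈ -67.632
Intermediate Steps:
F(k) = -8 (F(k) = -8 + (k - k) = -8 + 0 = -8)
h(H, N) = √2*√H (h(H, N) = √(2*H) = √2*√H)
18*(F(-3) + h(9, 10)) = 18*(-8 + √2*√9) = 18*(-8 + √2*3) = 18*(-8 + 3*√2) = -144 + 54*√2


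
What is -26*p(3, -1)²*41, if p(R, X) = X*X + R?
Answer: -17056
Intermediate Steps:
p(R, X) = R + X² (p(R, X) = X² + R = R + X²)
-26*p(3, -1)²*41 = -26*(3 + (-1)²)²*41 = -26*(3 + 1)²*41 = -26*4²*41 = -26*16*41 = -416*41 = -17056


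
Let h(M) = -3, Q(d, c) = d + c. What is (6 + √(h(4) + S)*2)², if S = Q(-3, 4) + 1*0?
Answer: 28 + 24*I*√2 ≈ 28.0 + 33.941*I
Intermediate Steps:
Q(d, c) = c + d
S = 1 (S = (4 - 3) + 1*0 = 1 + 0 = 1)
(6 + √(h(4) + S)*2)² = (6 + √(-3 + 1)*2)² = (6 + √(-2)*2)² = (6 + (I*√2)*2)² = (6 + 2*I*√2)²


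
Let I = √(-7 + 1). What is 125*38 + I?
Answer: 4750 + I*√6 ≈ 4750.0 + 2.4495*I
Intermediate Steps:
I = I*√6 (I = √(-6) = I*√6 ≈ 2.4495*I)
125*38 + I = 125*38 + I*√6 = 4750 + I*√6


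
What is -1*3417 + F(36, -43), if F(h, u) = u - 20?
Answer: -3480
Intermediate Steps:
F(h, u) = -20 + u
-1*3417 + F(36, -43) = -1*3417 + (-20 - 43) = -3417 - 63 = -3480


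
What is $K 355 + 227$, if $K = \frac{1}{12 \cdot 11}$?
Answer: $\frac{30319}{132} \approx 229.69$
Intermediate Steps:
$K = \frac{1}{132} \approx 0.0075758$
$K 355 + 227 = \frac{1}{132} \cdot 355 + 227 = \frac{355}{132} + 227 = \frac{30319}{132}$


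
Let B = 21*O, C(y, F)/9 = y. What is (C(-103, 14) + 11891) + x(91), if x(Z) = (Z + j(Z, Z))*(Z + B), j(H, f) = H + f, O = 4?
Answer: 58739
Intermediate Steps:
C(y, F) = 9*y
B = 84 (B = 21*4 = 84)
x(Z) = 3*Z*(84 + Z) (x(Z) = (Z + (Z + Z))*(Z + 84) = (Z + 2*Z)*(84 + Z) = (3*Z)*(84 + Z) = 3*Z*(84 + Z))
(C(-103, 14) + 11891) + x(91) = (9*(-103) + 11891) + 3*91*(84 + 91) = (-927 + 11891) + 3*91*175 = 10964 + 47775 = 58739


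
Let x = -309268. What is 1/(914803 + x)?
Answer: 1/605535 ≈ 1.6514e-6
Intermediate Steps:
1/(914803 + x) = 1/(914803 - 309268) = 1/605535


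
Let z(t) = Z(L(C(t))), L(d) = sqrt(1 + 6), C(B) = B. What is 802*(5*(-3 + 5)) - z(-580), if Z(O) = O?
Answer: 8020 - sqrt(7) ≈ 8017.4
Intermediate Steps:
L(d) = sqrt(7)
z(t) = sqrt(7)
802*(5*(-3 + 5)) - z(-580) = 802*(5*(-3 + 5)) - sqrt(7) = 802*(5*2) - sqrt(7) = 802*10 - sqrt(7) = 8020 - sqrt(7)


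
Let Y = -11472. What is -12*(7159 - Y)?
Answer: -223572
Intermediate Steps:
-12*(7159 - Y) = -12*(7159 - 1*(-11472)) = -12*(7159 + 11472) = -12*18631 = -223572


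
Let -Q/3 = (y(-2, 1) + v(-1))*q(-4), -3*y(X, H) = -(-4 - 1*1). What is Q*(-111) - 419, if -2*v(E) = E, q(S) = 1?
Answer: -1615/2 ≈ -807.50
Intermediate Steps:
v(E) = -E/2
y(X, H) = -5/3 (y(X, H) = -(-1)*(-4 - 1*1)/3 = -(-1)*(-4 - 1)/3 = -(-1)*(-5)/3 = -⅓*5 = -5/3)
Q = 7/2 (Q = -3*(-5/3 - ½*(-1)) = -3*(-5/3 + ½) = -(-7)/2 = -3*(-7/6) = 7/2 ≈ 3.5000)
Q*(-111) - 419 = (7/2)*(-111) - 419 = -777/2 - 419 = -1615/2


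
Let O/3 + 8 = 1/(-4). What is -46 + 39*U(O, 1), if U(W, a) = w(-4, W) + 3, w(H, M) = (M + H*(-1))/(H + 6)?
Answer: -2669/8 ≈ -333.63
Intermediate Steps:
O = -99/4 (O = -24 + 3/(-4) = -24 + 3*(-¼) = -24 - ¾ = -99/4 ≈ -24.750)
w(H, M) = (M - H)/(6 + H)
U(W, a) = 5 + W/2 (U(W, a) = (W - 1*(-4))/(6 - 4) + 3 = (W + 4)/2 + 3 = (4 + W)/2 + 3 = (2 + W/2) + 3 = 5 + W/2)
-46 + 39*U(O, 1) = -46 + 39*(5 + (½)*(-99/4)) = -46 + 39*(5 - 99/8) = -46 + 39*(-59/8) = -46 - 2301/8 = -2669/8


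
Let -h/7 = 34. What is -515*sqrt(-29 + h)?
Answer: -515*I*sqrt(267) ≈ -8415.2*I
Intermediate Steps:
h = -238 (h = -7*34 = -238)
-515*sqrt(-29 + h) = -515*sqrt(-29 - 238) = -515*I*sqrt(267)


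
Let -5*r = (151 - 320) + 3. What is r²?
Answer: 27556/25 ≈ 1102.2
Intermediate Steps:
r = 166/5 (r = -((151 - 320) + 3)/5 = -(-169 + 3)/5 = -⅕*(-166) = 166/5 ≈ 33.200)
r² = (166/5)² = 27556/25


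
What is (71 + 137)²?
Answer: 43264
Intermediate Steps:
(71 + 137)² = 208² = 43264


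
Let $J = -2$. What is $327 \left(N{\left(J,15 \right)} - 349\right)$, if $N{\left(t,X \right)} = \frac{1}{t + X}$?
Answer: $- \frac{1483272}{13} \approx -1.141 \cdot 10^{5}$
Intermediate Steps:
$N{\left(t,X \right)} = \frac{1}{X + t}$
$327 \left(N{\left(J,15 \right)} - 349\right) = 327 \left(\frac{1}{15 - 2} - 349\right) = 327 \left(\frac{1}{13} - 349\right) = 327 \left(- \frac{4536}{13}\right) = - \frac{1483272}{13}$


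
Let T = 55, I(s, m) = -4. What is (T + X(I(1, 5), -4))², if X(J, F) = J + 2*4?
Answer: 3481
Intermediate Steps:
X(J, F) = 8 + J (X(J, F) = J + 8 = 8 + J)
(T + X(I(1, 5), -4))² = (55 + (8 - 4))² = (55 + 4)² = 59² = 3481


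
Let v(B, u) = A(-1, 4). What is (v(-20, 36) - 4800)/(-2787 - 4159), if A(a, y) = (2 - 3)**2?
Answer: 4799/6946 ≈ 0.69090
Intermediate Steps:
A(a, y) = 1 (A(a, y) = (-1)**2 = 1)
v(B, u) = 1
(v(-20, 36) - 4800)/(-2787 - 4159) = (1 - 4800)/(-2787 - 4159) = -4799/(-6946) = -4799*(-1/6946) = 4799/6946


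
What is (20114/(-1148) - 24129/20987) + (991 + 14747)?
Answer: 189363498739/12046538 ≈ 15719.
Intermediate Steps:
(20114/(-1148) - 24129/20987) + (991 + 14747) = (20114*(-1/1148) - 24129*1/20987) + 15738 = (-10057/574 - 24129/20987) + 15738 = -224916305/12046538 + 15738 = 189363498739/12046538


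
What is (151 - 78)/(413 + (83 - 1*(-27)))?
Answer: 73/523 ≈ 0.13958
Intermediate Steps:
(151 - 78)/(413 + (83 - 1*(-27))) = 73/(413 + (83 + 27)) = 73/(413 + 110) = 73/523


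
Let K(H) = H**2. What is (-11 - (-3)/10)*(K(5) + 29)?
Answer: -2889/5 ≈ -577.80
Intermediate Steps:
(-11 - (-3)/10)*(K(5) + 29) = (-11 - (-3)/10)*(5**2 + 29) = (-11 - (-3)/10)*(25 + 29) = (-11 - 1*(-3/10))*54 = (-11 + 3/10)*54 = -107/10*54 = -2889/5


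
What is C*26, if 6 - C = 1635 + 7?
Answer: -42536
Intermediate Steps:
C = -1636 (C = 6 - (1635 + 7) = 6 - 1*1642 = 6 - 1642 = -1636)
C*26 = -1636*26 = -42536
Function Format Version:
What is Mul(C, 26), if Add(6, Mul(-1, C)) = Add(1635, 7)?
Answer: -42536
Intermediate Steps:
C = -1636 (C = Add(6, Mul(-1, Add(1635, 7))) = Add(6, Mul(-1, 1642)) = Add(6, -1642) = -1636)
Mul(C, 26) = Mul(-1636, 26) = -42536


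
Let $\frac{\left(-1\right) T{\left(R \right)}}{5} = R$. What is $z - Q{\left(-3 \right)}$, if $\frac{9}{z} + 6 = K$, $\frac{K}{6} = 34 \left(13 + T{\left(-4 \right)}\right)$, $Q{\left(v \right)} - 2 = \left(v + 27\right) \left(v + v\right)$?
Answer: $\frac{318367}{2242} \approx 142.0$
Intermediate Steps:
$T{\left(R \right)} = - 5 R$
$Q{\left(v \right)} = 2 + 2 v \left(27 + v\right)$ ($Q{\left(v \right)} = 2 + \left(v + 27\right) \left(v + v\right) = 2 + \left(27 + v\right) 2 v = 2 + 2 v \left(27 + v\right)$)
$K = 6732$ ($K = 6 \cdot 34 \left(13 - -20\right) = 6 \cdot 34 \left(13 + 20\right) = 6 \cdot 34 \cdot 33 = 6 \cdot 1122 = 6732$)
$z = \frac{3}{2242}$ ($z = \frac{9}{-6 + 6732} = \frac{9}{6726} = 9 \cdot \frac{1}{6726} = \frac{3}{2242} \approx 0.0013381$)
$z - Q{\left(-3 \right)} = \frac{3}{2242} - \left(2 + 2 \left(-3\right)^{2} + 54 \left(-3\right)\right) = \frac{3}{2242} - \left(2 + 2 \cdot 9 - 162\right) = \frac{3}{2242} - \left(2 + 18 - 162\right) = \frac{3}{2242} - -142 = \frac{3}{2242} + 142 = \frac{318367}{2242}$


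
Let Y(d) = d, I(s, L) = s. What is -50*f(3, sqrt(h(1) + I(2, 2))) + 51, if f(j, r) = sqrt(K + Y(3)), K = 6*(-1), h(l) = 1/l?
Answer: 51 - 50*I*sqrt(3) ≈ 51.0 - 86.603*I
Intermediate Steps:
h(l) = 1/l
K = -6
f(j, r) = I*sqrt(3) (f(j, r) = sqrt(-6 + 3) = sqrt(-3) = I*sqrt(3))
-50*f(3, sqrt(h(1) + I(2, 2))) + 51 = -50*I*sqrt(3) + 51 = 51 - 50*I*sqrt(3)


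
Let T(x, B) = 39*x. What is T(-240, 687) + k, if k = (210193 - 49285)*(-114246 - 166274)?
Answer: -45137921520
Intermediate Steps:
k = -45137912160 (k = 160908*(-280520) = -45137912160)
T(-240, 687) + k = 39*(-240) - 45137912160 = -9360 - 45137912160 = -45137921520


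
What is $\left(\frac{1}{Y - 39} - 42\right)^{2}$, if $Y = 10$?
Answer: $\frac{1485961}{841} \approx 1766.9$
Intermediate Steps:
$\left(\frac{1}{Y - 39} - 42\right)^{2} = \left(\frac{1}{10 - 39} - 42\right)^{2} = \left(\frac{1}{-29} - 42\right)^{2} = \left(- \frac{1}{29} - 42\right)^{2} = \left(- \frac{1219}{29}\right)^{2} = \frac{1485961}{841}$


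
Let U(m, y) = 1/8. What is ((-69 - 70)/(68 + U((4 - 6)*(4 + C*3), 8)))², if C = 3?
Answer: 1236544/297025 ≈ 4.1631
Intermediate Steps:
U(m, y) = ⅛
((-69 - 70)/(68 + U((4 - 6)*(4 + C*3), 8)))² = ((-69 - 70)/(68 + ⅛))² = (-139/545/8)² = (-139*8/545)² = (-1112/545)² = 1236544/297025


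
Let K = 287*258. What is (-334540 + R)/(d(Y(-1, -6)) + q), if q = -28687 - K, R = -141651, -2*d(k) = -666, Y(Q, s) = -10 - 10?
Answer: 476191/102400 ≈ 4.6503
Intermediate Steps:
Y(Q, s) = -20
d(k) = 333 (d(k) = -1/2*(-666) = 333)
K = 74046
q = -102733 (q = -28687 - 1*74046 = -28687 - 74046 = -102733)
(-334540 + R)/(d(Y(-1, -6)) + q) = (-334540 - 141651)/(333 - 102733) = -476191/(-102400) = -476191*(-1/102400) = 476191/102400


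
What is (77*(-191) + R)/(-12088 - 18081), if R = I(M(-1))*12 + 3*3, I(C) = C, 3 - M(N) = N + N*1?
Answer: 14638/30169 ≈ 0.48520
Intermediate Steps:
M(N) = 3 - 2*N (M(N) = 3 - (N + N*1) = 3 - (N + N) = 3 - 2*N)
R = 69 (R = (3 - 2*(-1))*12 + 3*3 = (3 + 2)*12 + 9 = 5*12 + 9 = 60 + 9 = 69)
(77*(-191) + R)/(-12088 - 18081) = (77*(-191) + 69)/(-12088 - 18081) = (-14707 + 69)/(-30169) = -14638*(-1/30169) = 14638/30169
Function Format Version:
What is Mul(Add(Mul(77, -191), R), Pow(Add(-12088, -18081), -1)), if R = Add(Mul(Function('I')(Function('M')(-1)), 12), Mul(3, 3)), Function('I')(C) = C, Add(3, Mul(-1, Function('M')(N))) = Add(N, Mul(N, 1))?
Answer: Rational(14638, 30169) ≈ 0.48520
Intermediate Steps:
Function('M')(N) = Add(3, Mul(-2, N)) (Function('M')(N) = Add(3, Mul(-1, Add(N, Mul(N, 1)))) = Add(3, Mul(-1, Add(N, N))) = Add(3, Mul(-1, Mul(2, N))) = Add(3, Mul(-2, N)))
R = 69 (R = Add(Mul(Add(3, Mul(-2, -1)), 12), Mul(3, 3)) = Add(Mul(Add(3, 2), 12), 9) = Add(Mul(5, 12), 9) = Add(60, 9) = 69)
Mul(Add(Mul(77, -191), R), Pow(Add(-12088, -18081), -1)) = Mul(Add(Mul(77, -191), 69), Pow(Add(-12088, -18081), -1)) = Mul(Add(-14707, 69), Pow(-30169, -1)) = Mul(-14638, Rational(-1, 30169)) = Rational(14638, 30169)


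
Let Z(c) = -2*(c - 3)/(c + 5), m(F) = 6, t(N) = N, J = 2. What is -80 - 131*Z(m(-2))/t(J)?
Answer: -487/11 ≈ -44.273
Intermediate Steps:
Z(c) = -2*(-3 + c)/(5 + c)
-80 - 131*Z(m(-2))/t(J) = -80 - 131*2*(3 - 1*6)/(5 + 6)/2 = -80 - 131*2*(3 - 6)/11/2 = -80 - 131*2*(1/11)*(-3)/2 = -80 - (-786)/(11*2) = -80 - 131*(-3/11) = -80 + 393/11 = -487/11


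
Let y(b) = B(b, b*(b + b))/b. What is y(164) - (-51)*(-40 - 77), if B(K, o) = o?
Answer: -5639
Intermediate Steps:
y(b) = 2*b (y(b) = (b*(b + b))/b = (b*(2*b))/b = (2*b²)/b = 2*b)
y(164) - (-51)*(-40 - 77) = 2*164 - (-51)*(-40 - 77) = 328 - (-51)*(-117) = 328 - 1*5967 = 328 - 5967 = -5639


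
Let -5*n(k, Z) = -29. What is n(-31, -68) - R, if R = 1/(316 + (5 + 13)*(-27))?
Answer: 987/170 ≈ 5.8059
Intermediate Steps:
n(k, Z) = 29/5 (n(k, Z) = -⅕*(-29) = 29/5)
R = -1/170 (R = 1/(316 + 18*(-27)) = 1/(316 - 486) = 1/(-170) = -1/170 ≈ -0.0058824)
n(-31, -68) - R = 29/5 - 1*(-1/170) = 29/5 + 1/170 = 987/170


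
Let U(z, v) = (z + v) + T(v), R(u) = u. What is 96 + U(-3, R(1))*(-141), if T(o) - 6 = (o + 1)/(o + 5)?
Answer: -515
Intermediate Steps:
T(o) = 6 + (1 + o)/(5 + o) (T(o) = 6 + (o + 1)/(o + 5) = 6 + (1 + o)/(5 + o))
U(z, v) = v + z + (31 + 7*v)/(5 + v) (U(z, v) = (z + v) + (31 + 7*v)/(5 + v) = (v + z) + (31 + 7*v)/(5 + v) = v + z + (31 + 7*v)/(5 + v))
96 + U(-3, R(1))*(-141) = 96 + ((31 + 7*1 + (5 + 1)*(1 - 3))/(5 + 1))*(-141) = 96 + ((31 + 7 + 6*(-2))/6)*(-141) = 96 + ((31 + 7 - 12)/6)*(-141) = 96 + ((⅙)*26)*(-141) = 96 + (13/3)*(-141) = 96 - 611 = -515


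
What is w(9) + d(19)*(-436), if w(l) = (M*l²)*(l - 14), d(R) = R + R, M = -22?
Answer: -7658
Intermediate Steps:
d(R) = 2*R
w(l) = -22*l²*(-14 + l) (w(l) = (-22*l²)*(l - 14) = (-22*l²)*(-14 + l) = -22*l²*(-14 + l))
w(9) + d(19)*(-436) = 22*9²*(14 - 1*9) + (2*19)*(-436) = 22*81*(14 - 9) + 38*(-436) = 22*81*5 - 16568 = 8910 - 16568 = -7658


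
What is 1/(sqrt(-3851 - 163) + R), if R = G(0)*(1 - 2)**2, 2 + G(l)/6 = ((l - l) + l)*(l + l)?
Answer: -2/693 - I*sqrt(446)/1386 ≈ -0.002886 - 0.015237*I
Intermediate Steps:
G(l) = -12 + 12*l**2 (G(l) = -12 + 6*(((l - l) + l)*(l + l)) = -12 + 6*((0 + l)*(2*l)) = -12 + 6*(l*(2*l)) = -12 + 6*(2*l**2) = -12 + 12*l**2)
R = -12 (R = (-12 + 12*0**2)*(1 - 2)**2 = (-12 + 12*0)*(-1)**2 = (-12 + 0)*1 = -12*1 = -12)
1/(sqrt(-3851 - 163) + R) = 1/(sqrt(-3851 - 163) - 12) = 1/(sqrt(-4014) - 12) = 1/(3*I*sqrt(446) - 12) = 1/(-12 + 3*I*sqrt(446))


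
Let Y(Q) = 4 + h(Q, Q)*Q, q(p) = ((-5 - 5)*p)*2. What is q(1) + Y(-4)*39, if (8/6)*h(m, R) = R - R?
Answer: 136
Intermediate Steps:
h(m, R) = 0 (h(m, R) = 3*(R - R)/4 = (¾)*0 = 0)
q(p) = -20*p (q(p) = -10*p*2 = -20*p)
Y(Q) = 4 (Y(Q) = 4 + 0*Q = 4 + 0 = 4)
q(1) + Y(-4)*39 = -20*1 + 4*39 = -20 + 156 = 136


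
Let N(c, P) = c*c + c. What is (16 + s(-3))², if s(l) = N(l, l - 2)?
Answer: 484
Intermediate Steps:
N(c, P) = c + c² (N(c, P) = c² + c = c + c²)
s(l) = l*(1 + l)
(16 + s(-3))² = (16 - 3*(1 - 3))² = (16 - 3*(-2))² = (16 + 6)² = 22² = 484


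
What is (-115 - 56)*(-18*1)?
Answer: 3078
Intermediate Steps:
(-115 - 56)*(-18*1) = -171*(-18) = 3078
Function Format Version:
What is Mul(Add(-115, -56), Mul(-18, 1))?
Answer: 3078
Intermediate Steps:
Mul(Add(-115, -56), Mul(-18, 1)) = Mul(-171, -18) = 3078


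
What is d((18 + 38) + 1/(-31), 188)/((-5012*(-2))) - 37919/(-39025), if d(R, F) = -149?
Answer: 53469333/55883800 ≈ 0.95679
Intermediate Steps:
d((18 + 38) + 1/(-31), 188)/((-5012*(-2))) - 37919/(-39025) = -149/((-5012*(-2))) - 37919/(-39025) = -149/10024 - 37919*(-1/39025) = -149*1/10024 + 5417/5575 = -149/10024 + 5417/5575 = 53469333/55883800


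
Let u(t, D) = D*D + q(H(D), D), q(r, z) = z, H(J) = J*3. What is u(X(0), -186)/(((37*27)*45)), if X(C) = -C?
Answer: 62/81 ≈ 0.76543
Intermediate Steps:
H(J) = 3*J
u(t, D) = D + D² (u(t, D) = D*D + D = D² + D = D + D²)
u(X(0), -186)/(((37*27)*45)) = (-186*(1 - 186))/(((37*27)*45)) = (-186*(-185))/((999*45)) = 34410/44955 = 34410*(1/44955) = 62/81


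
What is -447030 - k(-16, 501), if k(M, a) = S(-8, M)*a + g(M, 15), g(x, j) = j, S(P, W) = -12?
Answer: -441033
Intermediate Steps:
k(M, a) = 15 - 12*a (k(M, a) = -12*a + 15 = 15 - 12*a)
-447030 - k(-16, 501) = -447030 - (15 - 12*501) = -447030 - (15 - 6012) = -447030 - 1*(-5997) = -447030 + 5997 = -441033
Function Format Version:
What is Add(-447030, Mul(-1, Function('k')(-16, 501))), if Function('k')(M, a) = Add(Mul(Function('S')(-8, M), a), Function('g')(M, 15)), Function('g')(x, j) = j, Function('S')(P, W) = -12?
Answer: -441033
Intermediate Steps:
Function('k')(M, a) = Add(15, Mul(-12, a)) (Function('k')(M, a) = Add(Mul(-12, a), 15) = Add(15, Mul(-12, a)))
Add(-447030, Mul(-1, Function('k')(-16, 501))) = Add(-447030, Mul(-1, Add(15, Mul(-12, 501)))) = Add(-447030, Mul(-1, Add(15, -6012))) = Add(-447030, Mul(-1, -5997)) = Add(-447030, 5997) = -441033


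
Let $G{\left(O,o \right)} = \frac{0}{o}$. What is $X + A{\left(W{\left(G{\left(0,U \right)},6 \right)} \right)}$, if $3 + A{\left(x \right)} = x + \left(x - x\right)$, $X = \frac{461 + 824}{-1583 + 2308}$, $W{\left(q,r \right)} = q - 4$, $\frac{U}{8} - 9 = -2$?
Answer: $- \frac{758}{145} \approx -5.2276$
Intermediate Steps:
$U = 56$ ($U = 72 + 8 \left(-2\right) = 72 - 16 = 56$)
$G{\left(O,o \right)} = 0$
$W{\left(q,r \right)} = -4 + q$
$X = \frac{257}{145}$ ($X = \frac{1285}{725} = 1285 \cdot \frac{1}{725} = \frac{257}{145} \approx 1.7724$)
$A{\left(x \right)} = -3 + x$ ($A{\left(x \right)} = -3 + \left(x + \left(x - x\right)\right) = -3 + \left(x + 0\right) = -3 + x$)
$X + A{\left(W{\left(G{\left(0,U \right)},6 \right)} \right)} = \frac{257}{145} + \left(-3 + \left(-4 + 0\right)\right) = \frac{257}{145} - 7 = - \frac{758}{145}$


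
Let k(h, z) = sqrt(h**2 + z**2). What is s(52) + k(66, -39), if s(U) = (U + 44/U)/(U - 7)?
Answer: 229/195 + 3*sqrt(653) ≈ 77.836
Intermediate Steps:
s(U) = (U + 44/U)/(-7 + U)
s(52) + k(66, -39) = (44 + 52**2)/(52*(-7 + 52)) + sqrt(66**2 + (-39)**2) = (1/52)*(44 + 2704)/45 + sqrt(4356 + 1521) = (1/52)*(1/45)*2748 + sqrt(5877) = 229/195 + 3*sqrt(653)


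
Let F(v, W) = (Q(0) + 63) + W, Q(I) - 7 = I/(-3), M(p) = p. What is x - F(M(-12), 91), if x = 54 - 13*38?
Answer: -601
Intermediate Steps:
Q(I) = 7 - I/3 (Q(I) = 7 + I/(-3) = 7 + I*(-1/3) = 7 - I/3)
x = -440 (x = 54 - 494 = -440)
F(v, W) = 70 + W (F(v, W) = ((7 - 1/3*0) + 63) + W = ((7 + 0) + 63) + W = (7 + 63) + W = 70 + W)
x - F(M(-12), 91) = -440 - (70 + 91) = -440 - 1*161 = -440 - 161 = -601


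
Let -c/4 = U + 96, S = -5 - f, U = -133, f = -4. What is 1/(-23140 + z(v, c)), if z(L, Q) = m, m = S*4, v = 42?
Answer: -1/23144 ≈ -4.3208e-5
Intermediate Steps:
S = -1 (S = -5 - 1*(-4) = -5 + 4 = -1)
c = 148 (c = -4*(-133 + 96) = -4*(-37) = 148)
m = -4 (m = -1*4 = -4)
z(L, Q) = -4
1/(-23140 + z(v, c)) = 1/(-23140 - 4) = 1/(-23144) = -1/23144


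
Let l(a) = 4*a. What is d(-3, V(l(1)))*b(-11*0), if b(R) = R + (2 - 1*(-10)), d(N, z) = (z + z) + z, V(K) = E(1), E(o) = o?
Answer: 36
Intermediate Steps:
V(K) = 1
d(N, z) = 3*z (d(N, z) = 2*z + z = 3*z)
b(R) = 12 + R (b(R) = R + (2 + 10) = R + 12 = 12 + R)
d(-3, V(l(1)))*b(-11*0) = (3*1)*(12 - 11*0) = 3*(12 + 0) = 3*12 = 36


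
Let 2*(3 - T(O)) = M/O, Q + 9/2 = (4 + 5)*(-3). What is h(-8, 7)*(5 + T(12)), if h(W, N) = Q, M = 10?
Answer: -1911/8 ≈ -238.88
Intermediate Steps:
Q = -63/2 (Q = -9/2 + (4 + 5)*(-3) = -9/2 + 9*(-3) = -9/2 - 27 = -63/2 ≈ -31.500)
T(O) = 3 - 5/O
h(W, N) = -63/2
h(-8, 7)*(5 + T(12)) = -63*(5 + (3 - 5/12))/2 = -63*(5 + 31/12)/2 = -63/2*91/12 = -1911/8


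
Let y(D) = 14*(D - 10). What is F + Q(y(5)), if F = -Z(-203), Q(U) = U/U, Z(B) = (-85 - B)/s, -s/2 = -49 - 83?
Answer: 73/132 ≈ 0.55303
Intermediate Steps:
s = 264 (s = -2*(-49 - 83) = -2*(-132) = 264)
y(D) = -140 + 14*D (y(D) = 14*(-10 + D) = -140 + 14*D)
Z(B) = -85/264 - B/264 (Z(B) = (-85 - B)/264 = (-85 - B)*(1/264) = -85/264 - B/264)
Q(U) = 1
F = -59/132 (F = -(-85/264 - 1/264*(-203)) = -(-85/264 + 203/264) = -1*59/132 = -59/132 ≈ -0.44697)
F + Q(y(5)) = -59/132 + 1 = 73/132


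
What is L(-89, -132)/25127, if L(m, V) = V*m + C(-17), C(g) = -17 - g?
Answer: 11748/25127 ≈ 0.46755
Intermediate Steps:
L(m, V) = V*m (L(m, V) = V*m + (-17 - 1*(-17)) = V*m + (-17 + 17) = V*m + 0 = V*m)
L(-89, -132)/25127 = -132*(-89)/25127 = 11748*(1/25127) = 11748/25127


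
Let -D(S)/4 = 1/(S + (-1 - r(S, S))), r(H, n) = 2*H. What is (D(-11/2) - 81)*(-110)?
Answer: 81070/9 ≈ 9007.8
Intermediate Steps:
D(S) = -4/(-1 - S) (D(S) = -4/(S + (-1 - 2*S)) = -4/(-1 - S))
(D(-11/2) - 81)*(-110) = (4/(1 - 11/2) - 81)*(-110) = (4/(-9/2) - 81)*(-110) = (4*(-2/9) - 81)*(-110) = (-8/9 - 81)*(-110) = -737/9*(-110) = 81070/9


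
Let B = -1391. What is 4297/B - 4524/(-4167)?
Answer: -3870905/1932099 ≈ -2.0035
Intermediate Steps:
4297/B - 4524/(-4167) = 4297/(-1391) - 4524/(-4167) = 4297*(-1/1391) - 4524*(-1/4167) = -4297/1391 + 1508/1389 = -3870905/1932099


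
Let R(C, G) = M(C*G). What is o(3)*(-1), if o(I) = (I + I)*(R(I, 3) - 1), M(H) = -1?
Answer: 12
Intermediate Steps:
R(C, G) = -1
o(I) = -4*I (o(I) = (I + I)*(-1 - 1) = (2*I)*(-2) = -4*I)
o(3)*(-1) = -4*3*(-1) = -12*(-1) = 12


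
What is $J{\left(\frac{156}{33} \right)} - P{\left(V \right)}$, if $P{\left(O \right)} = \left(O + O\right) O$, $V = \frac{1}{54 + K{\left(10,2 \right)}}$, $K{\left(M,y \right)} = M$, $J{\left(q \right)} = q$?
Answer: $\frac{106485}{22528} \approx 4.7268$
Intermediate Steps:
$V = \frac{1}{64}$ ($V = \frac{1}{54 + 10} = \frac{1}{64} \approx 0.015625$)
$P{\left(O \right)} = 2 O^{2}$ ($P{\left(O \right)} = 2 O O = 2 O^{2}$)
$J{\left(\frac{156}{33} \right)} - P{\left(V \right)} = \frac{156}{33} - \frac{2}{4096} = 156 \cdot \frac{1}{33} - 2 \cdot \frac{1}{4096} = \frac{52}{11} - \frac{1}{2048} = \frac{106485}{22528}$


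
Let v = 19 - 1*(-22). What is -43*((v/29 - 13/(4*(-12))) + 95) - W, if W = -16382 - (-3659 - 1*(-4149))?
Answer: 17698669/1392 ≈ 12715.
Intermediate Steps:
v = 41 (v = 19 + 22 = 41)
W = -16872 (W = -16382 - (-3659 + 4149) = -16382 - 1*490 = -16382 - 490 = -16872)
-43*((v/29 - 13/(4*(-12))) + 95) - W = -43*((41/29 - 13/(4*(-12))) + 95) - 1*(-16872) = -43*((41*(1/29) - 13/(-48)) + 95) + 16872 = -43*((41/29 - 13*(-1/48)) + 95) + 16872 = -43*((41/29 + 13/48) + 95) + 16872 = -43*(2345/1392 + 95) + 16872 = -43*134585/1392 + 16872 = -5787155/1392 + 16872 = 17698669/1392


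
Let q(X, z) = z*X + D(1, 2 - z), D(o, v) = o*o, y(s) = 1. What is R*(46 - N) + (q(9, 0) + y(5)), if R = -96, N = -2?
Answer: -4606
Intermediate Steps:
D(o, v) = o²
q(X, z) = 1 + X*z (q(X, z) = z*X + 1² = X*z + 1 = 1 + X*z)
R*(46 - N) + (q(9, 0) + y(5)) = -96*(46 - 1*(-2)) + ((1 + 9*0) + 1) = -96*(46 + 2) + ((1 + 0) + 1) = -96*48 + (1 + 1) = -4608 + 2 = -4606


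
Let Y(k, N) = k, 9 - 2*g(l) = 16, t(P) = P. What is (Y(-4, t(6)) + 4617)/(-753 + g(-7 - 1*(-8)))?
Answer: -9226/1513 ≈ -6.0978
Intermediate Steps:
g(l) = -7/2 (g(l) = 9/2 - ½*16 = 9/2 - 8 = -7/2)
(Y(-4, t(6)) + 4617)/(-753 + g(-7 - 1*(-8))) = (-4 + 4617)/(-753 - 7/2) = 4613/(-1513/2) = 4613*(-2/1513) = -9226/1513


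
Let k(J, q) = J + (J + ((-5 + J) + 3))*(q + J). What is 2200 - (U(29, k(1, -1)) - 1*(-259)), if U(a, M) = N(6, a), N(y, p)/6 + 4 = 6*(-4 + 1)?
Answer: 2073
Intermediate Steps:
N(y, p) = -132 (N(y, p) = -24 + 6*(6*(-4 + 1)) = -24 + 6*(6*(-3)) = -24 + 6*(-18) = -24 - 108 = -132)
k(J, q) = J + (-2 + 2*J)*(J + q) (k(J, q) = J + (J + (-2 + J))*(J + q) = J + (-2 + 2*J)*(J + q))
U(a, M) = -132
2200 - (U(29, k(1, -1)) - 1*(-259)) = 2200 - (-132 - 1*(-259)) = 2200 - (-132 + 259) = 2200 - 1*127 = 2200 - 127 = 2073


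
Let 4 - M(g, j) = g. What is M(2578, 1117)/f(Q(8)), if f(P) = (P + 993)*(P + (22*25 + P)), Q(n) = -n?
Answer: -429/87665 ≈ -0.0048936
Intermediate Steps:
M(g, j) = 4 - g
f(P) = (550 + 2*P)*(993 + P) (f(P) = (993 + P)*(P + (550 + P)) = (993 + P)*(550 + 2*P) = (550 + 2*P)*(993 + P))
M(2578, 1117)/f(Q(8)) = (4 - 1*2578)/(546150 + 2*(-1*8)**2 + 2536*(-1*8)) = (4 - 2578)/(546150 + 2*(-8)**2 + 2536*(-8)) = -2574/(546150 + 2*64 - 20288) = -2574/(546150 + 128 - 20288) = -2574/525990 = -2574*1/525990 = -429/87665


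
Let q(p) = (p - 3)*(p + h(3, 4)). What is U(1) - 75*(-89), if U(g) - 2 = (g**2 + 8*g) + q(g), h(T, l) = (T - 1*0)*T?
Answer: 6666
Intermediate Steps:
h(T, l) = T**2 (h(T, l) = (T + 0)*T = T*T = T**2)
q(p) = (-3 + p)*(9 + p) (q(p) = (p - 3)*(p + 3**2) = (-3 + p)*(p + 9) = (-3 + p)*(9 + p))
U(g) = -25 + 2*g**2 + 14*g (U(g) = 2 + ((g**2 + 8*g) + (-27 + g**2 + 6*g)) = 2 + (-27 + 2*g**2 + 14*g) = -25 + 2*g**2 + 14*g)
U(1) - 75*(-89) = (-25 + 2*1**2 + 14*1) - 75*(-89) = (-25 + 2*1 + 14) + 6675 = (-25 + 2 + 14) + 6675 = -9 + 6675 = 6666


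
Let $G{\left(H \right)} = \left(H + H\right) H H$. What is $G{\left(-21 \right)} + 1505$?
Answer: $-17017$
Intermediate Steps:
$G{\left(H \right)} = 2 H^{3}$ ($G{\left(H \right)} = 2 H H^{2} = 2 H^{3}$)
$G{\left(-21 \right)} + 1505 = 2 \left(-21\right)^{3} + 1505 = 2 \left(-9261\right) + 1505 = -18522 + 1505 = -17017$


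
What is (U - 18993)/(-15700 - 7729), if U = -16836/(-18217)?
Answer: 345978645/426806093 ≈ 0.81062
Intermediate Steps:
U = 16836/18217 (U = -16836*(-1/18217) = 16836/18217 ≈ 0.92419)
(U - 18993)/(-15700 - 7729) = (16836/18217 - 18993)/(-15700 - 7729) = -345978645/18217/(-23429) = -345978645/18217*(-1/23429) = 345978645/426806093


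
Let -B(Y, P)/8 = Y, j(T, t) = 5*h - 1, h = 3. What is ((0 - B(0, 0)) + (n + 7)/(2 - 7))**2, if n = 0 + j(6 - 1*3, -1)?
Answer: 441/25 ≈ 17.640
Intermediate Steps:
j(T, t) = 14 (j(T, t) = 5*3 - 1 = 15 - 1 = 14)
B(Y, P) = -8*Y
n = 14 (n = 0 + 14 = 14)
((0 - B(0, 0)) + (n + 7)/(2 - 7))**2 = ((0 - (-8)*0) + (14 + 7)/(2 - 7))**2 = ((0 - 1*0) + 21/(-5))**2 = ((0 + 0) + 21*(-1/5))**2 = (0 - 21/5)**2 = (-21/5)**2 = 441/25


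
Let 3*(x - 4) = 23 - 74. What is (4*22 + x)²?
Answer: 5625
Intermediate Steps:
x = -13 (x = 4 + (23 - 74)/3 = 4 + (⅓)*(-51) = 4 - 17 = -13)
(4*22 + x)² = (4*22 - 13)² = (88 - 13)² = 75² = 5625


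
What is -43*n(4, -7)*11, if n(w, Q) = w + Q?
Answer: 1419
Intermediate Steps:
n(w, Q) = Q + w
-43*n(4, -7)*11 = -43*(-7 + 4)*11 = -43*(-3)*11 = 129*11 = 1419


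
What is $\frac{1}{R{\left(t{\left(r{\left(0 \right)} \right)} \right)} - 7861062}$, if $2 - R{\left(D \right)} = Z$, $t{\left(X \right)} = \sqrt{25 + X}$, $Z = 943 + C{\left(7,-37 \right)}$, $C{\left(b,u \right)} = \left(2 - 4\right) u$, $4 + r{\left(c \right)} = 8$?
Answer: $- \frac{1}{7862077} \approx -1.2719 \cdot 10^{-7}$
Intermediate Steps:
$r{\left(c \right)} = 4$ ($r{\left(c \right)} = -4 + 8 = 4$)
$C{\left(b,u \right)} = - 2 u$
$Z = 1017$ ($Z = 943 - -74 = 943 + 74 = 1017$)
$R{\left(D \right)} = -1015$ ($R{\left(D \right)} = 2 - 1017 = -1015$)
$\frac{1}{R{\left(t{\left(r{\left(0 \right)} \right)} \right)} - 7861062} = \frac{1}{-1015 - 7861062} = \frac{1}{-7862077} = - \frac{1}{7862077}$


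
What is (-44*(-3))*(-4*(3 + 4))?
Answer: -3696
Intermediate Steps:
(-44*(-3))*(-4*(3 + 4)) = 132*(-4*7) = 132*(-28) = -3696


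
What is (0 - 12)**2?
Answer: 144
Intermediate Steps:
(0 - 12)**2 = (-12)**2 = 144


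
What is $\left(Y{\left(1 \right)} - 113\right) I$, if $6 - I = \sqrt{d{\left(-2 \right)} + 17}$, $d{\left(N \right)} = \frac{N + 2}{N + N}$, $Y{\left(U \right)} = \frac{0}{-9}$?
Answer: $-678 + 113 \sqrt{17} \approx -212.09$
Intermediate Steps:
$Y{\left(U \right)} = 0$ ($Y{\left(U \right)} = 0 \left(- \frac{1}{9}\right) = 0$)
$d{\left(N \right)} = \frac{2 + N}{2 N}$
$I = 6 - \sqrt{17}$ ($I = 6 - \sqrt{\frac{2 - 2}{2 \left(-2\right)} + 17} = 6 - \sqrt{\frac{1}{2} \left(- \frac{1}{2}\right) 0 + 17} = 6 - \sqrt{0 + 17} = 6 - \sqrt{17} \approx 1.8769$)
$\left(Y{\left(1 \right)} - 113\right) I = \left(0 - 113\right) \left(6 - \sqrt{17}\right) = - 113 \left(6 - \sqrt{17}\right) = -678 + 113 \sqrt{17}$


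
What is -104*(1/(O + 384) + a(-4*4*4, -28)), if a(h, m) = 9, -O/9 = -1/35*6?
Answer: -485924/519 ≈ -936.27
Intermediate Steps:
O = 54/35 (O = -9*(-1/35)*6 = -9*(-1*1/35)*6 = -(-9)*6/35 = -9*(-6/35) = 54/35 ≈ 1.5429)
-104*(1/(O + 384) + a(-4*4*4, -28)) = -104*(1/(54/35 + 384) + 9) = -104*(1/(13494/35) + 9) = -104*(35/13494 + 9) = -104*121481/13494 = -485924/519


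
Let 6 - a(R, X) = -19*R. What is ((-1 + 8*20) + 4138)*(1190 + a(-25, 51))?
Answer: 3098137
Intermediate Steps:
a(R, X) = 6 + 19*R (a(R, X) = 6 - (-19)*R = 6 + 19*R)
((-1 + 8*20) + 4138)*(1190 + a(-25, 51)) = ((-1 + 8*20) + 4138)*(1190 + (6 + 19*(-25))) = ((-1 + 160) + 4138)*(1190 + (6 - 475)) = (159 + 4138)*(1190 - 469) = 4297*721 = 3098137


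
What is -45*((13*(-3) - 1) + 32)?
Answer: 360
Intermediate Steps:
-45*((13*(-3) - 1) + 32) = -45*((-39 - 1) + 32) = -45*(-40 + 32) = -45*(-8) = 360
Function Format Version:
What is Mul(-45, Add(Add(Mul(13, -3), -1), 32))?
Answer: 360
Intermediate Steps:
Mul(-45, Add(Add(Mul(13, -3), -1), 32)) = Mul(-45, Add(Add(-39, -1), 32)) = Mul(-45, Add(-40, 32)) = Mul(-45, -8) = 360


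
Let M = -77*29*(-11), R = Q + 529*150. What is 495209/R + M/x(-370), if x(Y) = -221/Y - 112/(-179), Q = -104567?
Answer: 40983093041539/2042551783 ≈ 20065.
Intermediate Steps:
x(Y) = 112/179 - 221/Y (x(Y) = -221/Y - 112*(-1/179) = -221/Y + 112/179 = 112/179 - 221/Y)
R = -25217 (R = -104567 + 529*150 = -104567 + 79350 = -25217)
M = 24563 (M = -2233*(-11) = 24563)
495209/R + M/x(-370) = 495209/(-25217) + 24563/(112/179 - 221/(-370)) = 495209*(-1/25217) + 24563/(112/179 - 221*(-1/370)) = -495209/25217 + 24563/(112/179 + 221/370) = -495209/25217 + 24563/(80999/66230) = -495209/25217 + 24563*(66230/80999) = -495209/25217 + 1626807490/80999 = 40983093041539/2042551783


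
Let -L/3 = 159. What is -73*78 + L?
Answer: -6171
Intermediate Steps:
L = -477 (L = -3*159 = -477)
-73*78 + L = -73*78 - 477 = -5694 - 477 = -6171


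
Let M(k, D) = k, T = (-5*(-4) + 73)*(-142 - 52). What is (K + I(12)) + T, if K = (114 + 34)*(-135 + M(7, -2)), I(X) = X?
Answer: -36974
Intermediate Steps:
T = -18042 (T = (20 + 73)*(-194) = 93*(-194) = -18042)
K = -18944 (K = (114 + 34)*(-135 + 7) = 148*(-128) = -18944)
(K + I(12)) + T = (-18944 + 12) - 18042 = -18932 - 18042 = -36974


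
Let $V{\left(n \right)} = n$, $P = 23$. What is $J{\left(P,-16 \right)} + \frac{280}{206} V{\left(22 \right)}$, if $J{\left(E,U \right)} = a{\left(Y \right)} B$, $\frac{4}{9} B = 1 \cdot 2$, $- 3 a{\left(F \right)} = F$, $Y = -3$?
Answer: $\frac{7087}{206} \approx 34.403$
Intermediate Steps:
$a{\left(F \right)} = - \frac{F}{3}$
$B = \frac{9}{2}$ ($B = \frac{9 \cdot 1 \cdot 2}{4} = \frac{9}{4} \cdot 2 = \frac{9}{2} \approx 4.5$)
$J{\left(E,U \right)} = \frac{9}{2}$ ($J{\left(E,U \right)} = \left(- \frac{1}{3}\right) \left(-3\right) \frac{9}{2} = 1 \cdot \frac{9}{2} = \frac{9}{2}$)
$J{\left(P,-16 \right)} + \frac{280}{206} V{\left(22 \right)} = \frac{9}{2} + \frac{280}{206} \cdot 22 = \frac{9}{2} + 280 \cdot \frac{1}{206} \cdot 22 = \frac{9}{2} + \frac{140}{103} \cdot 22 = \frac{9}{2} + \frac{3080}{103} = \frac{7087}{206}$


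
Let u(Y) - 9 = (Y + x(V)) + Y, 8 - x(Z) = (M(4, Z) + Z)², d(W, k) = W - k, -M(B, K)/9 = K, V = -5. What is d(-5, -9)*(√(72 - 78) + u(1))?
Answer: -6324 + 4*I*√6 ≈ -6324.0 + 9.798*I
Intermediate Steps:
M(B, K) = -9*K
x(Z) = 8 - 64*Z² (x(Z) = 8 - (-9*Z + Z)² = 8 - (-8*Z)² = 8 - 64*Z²)
u(Y) = -1583 + 2*Y (u(Y) = 9 + ((Y + (8 - 64*(-5)²)) + Y) = 9 + ((Y + (8 - 64*25)) + Y) = 9 + ((Y + (8 - 1600)) + Y) = 9 + ((Y - 1592) + Y) = 9 + ((-1592 + Y) + Y) = 9 + (-1592 + 2*Y) = -1583 + 2*Y)
d(-5, -9)*(√(72 - 78) + u(1)) = (-5 - 1*(-9))*(√(72 - 78) + (-1583 + 2*1)) = (-5 + 9)*(√(-6) + (-1583 + 2)) = 4*(I*√6 - 1581) = 4*(-1581 + I*√6) = -6324 + 4*I*√6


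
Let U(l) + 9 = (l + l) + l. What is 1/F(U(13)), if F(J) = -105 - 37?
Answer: -1/142 ≈ -0.0070423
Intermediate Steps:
U(l) = -9 + 3*l (U(l) = -9 + ((l + l) + l) = -9 + (2*l + l) = -9 + 3*l)
F(J) = -142
1/F(U(13)) = 1/(-142) = -1/142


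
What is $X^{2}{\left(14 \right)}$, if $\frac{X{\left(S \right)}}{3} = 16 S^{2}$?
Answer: $88510464$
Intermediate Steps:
$X{\left(S \right)} = 48 S^{2}$ ($X{\left(S \right)} = 3 \cdot 16 S^{2} = 48 S^{2}$)
$X^{2}{\left(14 \right)} = \left(48 \cdot 14^{2}\right)^{2} = \left(48 \cdot 196\right)^{2} = 9408^{2} = 88510464$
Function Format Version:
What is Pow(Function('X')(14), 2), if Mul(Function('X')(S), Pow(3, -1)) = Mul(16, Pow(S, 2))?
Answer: 88510464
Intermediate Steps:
Function('X')(S) = Mul(48, Pow(S, 2)) (Function('X')(S) = Mul(3, Mul(16, Pow(S, 2))) = Mul(48, Pow(S, 2)))
Pow(Function('X')(14), 2) = Pow(Mul(48, Pow(14, 2)), 2) = Pow(Mul(48, 196), 2) = Pow(9408, 2) = 88510464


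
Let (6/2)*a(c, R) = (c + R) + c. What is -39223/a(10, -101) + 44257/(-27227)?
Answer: 1066729682/735129 ≈ 1451.1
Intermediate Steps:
a(c, R) = R/3 + 2*c/3 (a(c, R) = ((c + R) + c)/3 = ((R + c) + c)/3 = (R + 2*c)/3 = R/3 + 2*c/3)
-39223/a(10, -101) + 44257/(-27227) = -39223/((⅓)*(-101) + (⅔)*10) + 44257/(-27227) = -39223/(-101/3 + 20/3) + 44257*(-1/27227) = -39223/(-27) - 44257/27227 = -39223*(-1/27) - 44257/27227 = 39223/27 - 44257/27227 = 1066729682/735129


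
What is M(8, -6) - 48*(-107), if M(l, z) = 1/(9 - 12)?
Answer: 15407/3 ≈ 5135.7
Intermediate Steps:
M(l, z) = -⅓ (M(l, z) = 1/(-3) = -⅓)
M(8, -6) - 48*(-107) = -⅓ - 48*(-107) = -⅓ + 5136 = 15407/3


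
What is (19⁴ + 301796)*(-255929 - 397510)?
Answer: -282362100363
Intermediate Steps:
(19⁴ + 301796)*(-255929 - 397510) = (130321 + 301796)*(-653439) = 432117*(-653439) = -282362100363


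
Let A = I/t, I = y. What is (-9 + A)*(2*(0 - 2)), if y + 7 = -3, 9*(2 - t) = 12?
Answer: 96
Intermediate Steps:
t = ⅔ (t = 2 - ⅑*12 = 2 - 4/3 = ⅔ ≈ 0.66667)
y = -10 (y = -7 - 3 = -10)
I = -10
A = -15 (A = -10/⅔ = -10*3/2 = -15)
(-9 + A)*(2*(0 - 2)) = (-9 - 15)*(2*(0 - 2)) = -48*(-2) = -24*(-4) = 96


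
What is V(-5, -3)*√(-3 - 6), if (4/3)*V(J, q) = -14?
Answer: -63*I/2 ≈ -31.5*I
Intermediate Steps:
V(J, q) = -21/2 (V(J, q) = (¾)*(-14) = -21/2)
V(-5, -3)*√(-3 - 6) = -21*√(-3 - 6)/2 = -63*I/2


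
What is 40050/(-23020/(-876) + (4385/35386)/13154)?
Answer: 816518335590360/535753220107 ≈ 1524.1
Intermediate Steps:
40050/(-23020/(-876) + (4385/35386)/13154) = 40050/(-23020*(-1/876) + (4385*(1/35386))*(1/13154)) = 40050/(5755/219 + (4385/35386)*(1/13154)) = 40050/(5755/219 + 4385/465467444) = 40050/(2678766100535/101937370236) = 40050*(101937370236/2678766100535) = 816518335590360/535753220107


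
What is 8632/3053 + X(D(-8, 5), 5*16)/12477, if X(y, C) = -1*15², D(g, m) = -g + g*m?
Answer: 35671513/12697427 ≈ 2.8093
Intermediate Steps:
X(y, C) = -225 (X(y, C) = -1*225 = -225)
8632/3053 + X(D(-8, 5), 5*16)/12477 = 8632/3053 - 225/12477 = 8632*(1/3053) - 225*1/12477 = 8632/3053 - 75/4159 = 35671513/12697427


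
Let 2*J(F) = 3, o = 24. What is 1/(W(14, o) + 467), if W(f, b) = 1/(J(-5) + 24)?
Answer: 51/23819 ≈ 0.0021411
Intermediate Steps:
J(F) = 3/2 (J(F) = (½)*3 = 3/2)
W(f, b) = 2/51 (W(f, b) = 1/(3/2 + 24) = 1/(51/2) = 2/51)
1/(W(14, o) + 467) = 1/(2/51 + 467) = 1/(23819/51) = 51/23819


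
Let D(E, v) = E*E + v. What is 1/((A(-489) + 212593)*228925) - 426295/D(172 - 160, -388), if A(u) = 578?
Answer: 20803268971046869/11907241766700 ≈ 1747.1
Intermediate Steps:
D(E, v) = v + E**2 (D(E, v) = E**2 + v = v + E**2)
1/((A(-489) + 212593)*228925) - 426295/D(172 - 160, -388) = 1/((578 + 212593)*228925) - 426295/(-388 + (172 - 160)**2) = (1/228925)/213171 - 426295/(-388 + 12**2) = (1/213171)*(1/228925) - 426295/(-388 + 144) = 1/48800171175 - 426295/(-244) = 1/48800171175 - 426295*(-1/244) = 1/48800171175 + 426295/244 = 20803268971046869/11907241766700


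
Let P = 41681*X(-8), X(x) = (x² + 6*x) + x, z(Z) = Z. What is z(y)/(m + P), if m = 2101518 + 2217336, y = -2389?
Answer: -2389/4652302 ≈ -0.00051351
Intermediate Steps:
X(x) = x² + 7*x
m = 4318854
P = 333448 (P = 41681*(-8*(7 - 8)) = 41681*(-8*(-1)) = 41681*8 = 333448)
z(y)/(m + P) = -2389/(4318854 + 333448) = -2389/4652302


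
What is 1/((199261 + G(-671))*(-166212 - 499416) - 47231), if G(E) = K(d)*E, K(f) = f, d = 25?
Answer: -1/121467838439 ≈ -8.2326e-12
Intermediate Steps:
G(E) = 25*E
1/((199261 + G(-671))*(-166212 - 499416) - 47231) = 1/((199261 + 25*(-671))*(-166212 - 499416) - 47231) = 1/((199261 - 16775)*(-665628) - 47231) = 1/(182486*(-665628) - 47231) = 1/(-121467791208 - 47231) = 1/(-121467838439) = -1/121467838439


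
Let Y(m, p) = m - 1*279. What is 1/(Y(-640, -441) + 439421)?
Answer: 1/438502 ≈ 2.2805e-6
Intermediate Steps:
Y(m, p) = -279 + m (Y(m, p) = m - 279 = -279 + m)
1/(Y(-640, -441) + 439421) = 1/((-279 - 640) + 439421) = 1/(-919 + 439421) = 1/438502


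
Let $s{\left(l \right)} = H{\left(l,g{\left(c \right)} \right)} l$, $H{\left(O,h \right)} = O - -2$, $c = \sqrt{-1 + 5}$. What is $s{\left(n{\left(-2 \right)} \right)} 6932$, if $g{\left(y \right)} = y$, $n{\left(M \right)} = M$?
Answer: $0$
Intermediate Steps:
$c = 2$ ($c = \sqrt{4} = 2$)
$H{\left(O,h \right)} = 2 + O$ ($H{\left(O,h \right)} = O + 2 = 2 + O$)
$s{\left(l \right)} = l \left(2 + l\right)$ ($s{\left(l \right)} = \left(2 + l\right) l = l \left(2 + l\right)$)
$s{\left(n{\left(-2 \right)} \right)} 6932 = - 2 \left(2 - 2\right) 6932 = \left(-2\right) 0 \cdot 6932 = 0 \cdot 6932 = 0$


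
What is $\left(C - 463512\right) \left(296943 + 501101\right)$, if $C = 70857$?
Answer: $-313355966820$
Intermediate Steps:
$\left(C - 463512\right) \left(296943 + 501101\right) = \left(70857 - 463512\right) \left(296943 + 501101\right) = \left(-392655\right) 798044 = -313355966820$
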